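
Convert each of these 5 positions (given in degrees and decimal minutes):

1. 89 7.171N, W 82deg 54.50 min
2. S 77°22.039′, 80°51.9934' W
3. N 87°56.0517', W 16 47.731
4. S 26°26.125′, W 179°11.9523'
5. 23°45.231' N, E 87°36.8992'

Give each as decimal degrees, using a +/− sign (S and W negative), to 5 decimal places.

Point 1:
  Lat: 89 + 7.171/60 = 89.119517
  N ⇒ keep positive
  Longitude: 54.5′ = 0.908333°; total 82.908333
  W → negative
Point 2:
  Lat: 22.039′ = 0.367317°; total 77.367317
  S ⇒ negate
  Lon: 51.9934′ = 0.866557°; total 80.866557
  W → negative
Point 3:
  φ: 56.0517′ = 0.934195°; total 87.934195
  N ⇒ keep positive
  Lon: 16 + 47.731/60 = 16.795517
  W → negative
Point 4:
  φ: 26.125′ = 0.435417°; total 26.435417
  hemisphere S, so the sign is −
  Lon: 179 + 11.9523/60 = 179.199205
  W ⇒ negate
Point 5:
  φ: 45.231′ = 0.753850°; total 23.753850
  N ⇒ keep positive
  λ: 36.8992′ = 0.614987°; total 87.614987
  E ⇒ keep positive

1. 89.11952, -82.90833
2. -77.36732, -80.86656
3. 87.93420, -16.79552
4. -26.43542, -179.19921
5. 23.75385, 87.61499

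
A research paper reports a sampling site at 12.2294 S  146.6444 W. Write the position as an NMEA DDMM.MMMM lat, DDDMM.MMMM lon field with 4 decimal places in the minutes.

1213.7640,S / 14638.6640,W

φ: fractional part 0.229400 → 13.764000 minutes
λ: 146° + 0.644400 × 60 = 146° 38.664000′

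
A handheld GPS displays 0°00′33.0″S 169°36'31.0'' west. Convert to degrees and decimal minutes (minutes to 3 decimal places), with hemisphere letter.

Lat: 0 + 33/60 = 0.55000′
Longitude: 36 + 31/60 = 36.51667′

0° 0.550′ S, 169° 36.517′ W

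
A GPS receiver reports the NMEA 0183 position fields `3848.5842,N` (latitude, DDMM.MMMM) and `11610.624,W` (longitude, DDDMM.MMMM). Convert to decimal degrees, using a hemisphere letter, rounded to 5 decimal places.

Lat: degrees = first 2 digits = 38, minutes = 48.5842; 38 + 48.5842/60 = 38.809737
λ: split at 3 digits → 116° and 10.624′; 116 + 10.624/60 = 116.177067

38.80974° N, 116.17707° W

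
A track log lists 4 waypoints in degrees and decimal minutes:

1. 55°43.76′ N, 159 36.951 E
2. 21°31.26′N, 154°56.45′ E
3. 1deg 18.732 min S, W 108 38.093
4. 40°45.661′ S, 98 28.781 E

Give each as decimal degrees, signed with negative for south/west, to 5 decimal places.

1. 55.72933, 159.61585
2. 21.52100, 154.94083
3. -1.31220, -108.63488
4. -40.76102, 98.47968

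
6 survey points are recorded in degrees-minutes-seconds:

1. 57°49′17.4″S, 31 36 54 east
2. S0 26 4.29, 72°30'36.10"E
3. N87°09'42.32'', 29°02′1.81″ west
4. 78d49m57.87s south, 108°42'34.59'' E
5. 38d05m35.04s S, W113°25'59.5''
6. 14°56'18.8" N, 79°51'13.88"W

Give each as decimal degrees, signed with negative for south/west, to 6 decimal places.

Point 1:
  φ: 49′ + 17.4″ = 49.29000′; 57 + 49.29000/60 = 57.8215000
  S ⇒ negate
  Lon: 31 + 36/60 + 54/3600 = 31.6150000
  E → positive
Point 2:
  φ: 0° + 26/60 + 4.29/3600 = 0 + 0.433333 + 0.001192 = 0.4345250
  S ⇒ negate
  Longitude: 72 + 30/60 + 36.1/3600 = 72.5100278
  E ⇒ keep positive
Point 3:
  Latitude: 87 + 9/60 + 42.32/3600 = 87.1617556
  N → positive
  Longitude: 29° + 2/60 + 1.81/3600 = 29 + 0.033333 + 0.000503 = 29.0338361
  W ⇒ negate
Point 4:
  Lat: 78 + 49/60 + 57.87/3600 = 78.8327417
  S → negative
  Longitude: 108 + 42/60 + 34.59/3600 = 108.7096083
  E → positive
Point 5:
  Lat: 38° + 5/60 + 35.04/3600 = 38 + 0.083333 + 0.009733 = 38.0930667
  S → negative
  Lon: 113° + 25/60 + 59.5/3600 = 113 + 0.416667 + 0.016528 = 113.4331944
  W → negative
Point 6:
  Lat: 14 + 56/60 + 18.8/3600 = 14.9385556
  N ⇒ keep positive
  λ: 51′ + 13.88″ = 51.23133′; 79 + 51.23133/60 = 79.8538556
  W → negative

1. -57.821500, 31.615000
2. -0.434525, 72.510028
3. 87.161756, -29.033836
4. -78.832742, 108.709608
5. -38.093067, -113.433194
6. 14.938556, -79.853856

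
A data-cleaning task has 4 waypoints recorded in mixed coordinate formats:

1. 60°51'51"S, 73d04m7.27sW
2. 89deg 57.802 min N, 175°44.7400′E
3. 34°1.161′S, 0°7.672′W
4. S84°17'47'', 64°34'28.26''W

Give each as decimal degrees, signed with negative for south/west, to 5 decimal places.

1. -60.86417, -73.06869
2. 89.96337, 175.74567
3. -34.01935, -0.12787
4. -84.29639, -64.57452

Point 1:
  Lat: 60° + 51/60 + 51/3600 = 60 + 0.850000 + 0.014167 = 60.864167
  S ⇒ negate
  Lon: 73 + 4/60 + 7.27/3600 = 73.068686
  W → negative
Point 2:
  Lat: 89 + 57.802/60 = 89.963367
  N → positive
  λ: 44.74′ = 0.745667°; total 175.745667
  E → positive
Point 3:
  Lat: 1.161′ = 0.019350°; total 34.019350
  S → negative
  Lon: 0 + 7.672/60 = 0.127867
  hemisphere W, so the sign is −
Point 4:
  Latitude: 84° + 17/60 + 47/3600 = 84 + 0.283333 + 0.013056 = 84.296389
  S → negative
  Longitude: 64 + 34/60 + 28.26/3600 = 64.574517
  W → negative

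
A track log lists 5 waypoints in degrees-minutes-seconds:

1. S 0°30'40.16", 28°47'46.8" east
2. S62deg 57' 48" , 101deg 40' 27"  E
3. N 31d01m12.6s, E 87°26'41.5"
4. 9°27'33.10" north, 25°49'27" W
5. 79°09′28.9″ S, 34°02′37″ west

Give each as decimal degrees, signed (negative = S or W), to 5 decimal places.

1. -0.51116, 28.79633
2. -62.96333, 101.67417
3. 31.02017, 87.44486
4. 9.45919, -25.82417
5. -79.15803, -34.04361

Point 1:
  Latitude: 30′ + 40.16″ = 30.66933′; 0 + 30.66933/60 = 0.511156
  S → negative
  Longitude: 28 + 47/60 + 46.8/3600 = 28.796333
  E → positive
Point 2:
  φ: 62° + 57/60 + 48/3600 = 62 + 0.950000 + 0.013333 = 62.963333
  S ⇒ negate
  Lon: 101 + 40/60 + 27/3600 = 101.674167
  E ⇒ keep positive
Point 3:
  Lat: 31° + 1/60 + 12.6/3600 = 31 + 0.016667 + 0.003500 = 31.020167
  N ⇒ keep positive
  Longitude: 87 + 26/60 + 41.5/3600 = 87.444861
  E ⇒ keep positive
Point 4:
  Latitude: 9 + 27/60 + 33.1/3600 = 9.459194
  N → positive
  λ: 25° + 49/60 + 27/3600 = 25 + 0.816667 + 0.007500 = 25.824167
  W → negative
Point 5:
  Lat: 79° + 9/60 + 28.9/3600 = 79 + 0.150000 + 0.008028 = 79.158028
  S → negative
  λ: 34° + 2/60 + 37/3600 = 34 + 0.033333 + 0.010278 = 34.043611
  W ⇒ negate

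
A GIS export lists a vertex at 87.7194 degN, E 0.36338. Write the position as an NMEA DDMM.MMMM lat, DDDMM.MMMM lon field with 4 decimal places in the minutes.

φ: fractional part 0.719400 → 43.164000 minutes
Lon: 0° + 0.363380 × 60 = 0° 21.802800′

8743.1640,N / 00021.8028,E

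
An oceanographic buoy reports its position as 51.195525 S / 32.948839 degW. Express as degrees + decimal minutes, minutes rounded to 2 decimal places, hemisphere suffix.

51° 11.73′ S, 32° 56.93′ W

Latitude: minutes = (51.195525 − 51) × 60 = 11.7315
λ: minutes = (32.948839 − 32) × 60 = 56.9303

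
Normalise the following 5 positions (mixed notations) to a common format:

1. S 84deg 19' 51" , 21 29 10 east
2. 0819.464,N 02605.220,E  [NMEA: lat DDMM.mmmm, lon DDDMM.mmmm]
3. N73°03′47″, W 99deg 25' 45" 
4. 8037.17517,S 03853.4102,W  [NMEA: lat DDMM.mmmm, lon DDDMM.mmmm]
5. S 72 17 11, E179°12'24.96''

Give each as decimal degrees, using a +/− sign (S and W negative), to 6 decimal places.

1. -84.330833, 21.486111
2. 8.324400, 26.087000
3. 73.063056, -99.429167
4. -80.619586, -38.890170
5. -72.286389, 179.206933

Point 1:
  φ: 19′ + 51″ = 19.85000′; 84 + 19.85000/60 = 84.3308333
  S ⇒ negate
  λ: 21° + 29/60 + 10/3600 = 21 + 0.483333 + 0.002778 = 21.4861111
  E ⇒ keep positive
Point 2:
  φ: split at 2 digits → 08° and 19.464′; 8 + 19.464/60 = 8.3244000
  N ⇒ keep positive
  λ: degrees = first 3 digits = 26, minutes = 5.22; 26 + 5.22/60 = 26.0870000
  E → positive
Point 3:
  Lat: 3′ + 47″ = 3.78333′; 73 + 3.78333/60 = 73.0630556
  N ⇒ keep positive
  λ: 25′ + 45″ = 25.75000′; 99 + 25.75000/60 = 99.4291667
  W ⇒ negate
Point 4:
  φ: split at 2 digits → 80° and 37.17517′; 80 + 37.17517/60 = 80.6195862
  S ⇒ negate
  Longitude: split at 3 digits → 038° and 53.4102′; 38 + 53.4102/60 = 38.8901700
  W → negative
Point 5:
  Latitude: 72 + 17/60 + 11/3600 = 72.2863889
  S → negative
  λ: 12′ + 24.96″ = 12.41600′; 179 + 12.41600/60 = 179.2069333
  E ⇒ keep positive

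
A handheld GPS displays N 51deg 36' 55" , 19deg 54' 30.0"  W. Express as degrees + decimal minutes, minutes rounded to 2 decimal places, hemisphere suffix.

51° 36.92′ N, 19° 54.50′ W

φ: 36 + 55/60 = 36.9167′
Lon: seconds/60 = 0.50000; minutes = 54 + 0.50000 = 54.5000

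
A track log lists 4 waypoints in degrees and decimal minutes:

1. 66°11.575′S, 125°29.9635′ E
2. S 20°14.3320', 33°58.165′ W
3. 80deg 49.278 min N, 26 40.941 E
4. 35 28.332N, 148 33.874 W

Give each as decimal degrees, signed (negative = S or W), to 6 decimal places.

Point 1:
  Lat: 11.575′ = 0.192917°; total 66.1929167
  S ⇒ negate
  Lon: 29.9635′ = 0.499392°; total 125.4993917
  E ⇒ keep positive
Point 2:
  Lat: 20 + 14.332/60 = 20.2388667
  S → negative
  Longitude: 58.165′ = 0.969417°; total 33.9694167
  W ⇒ negate
Point 3:
  φ: 49.278′ = 0.821300°; total 80.8213000
  N → positive
  Lon: 26 + 40.941/60 = 26.6823500
  E ⇒ keep positive
Point 4:
  Latitude: 28.332′ = 0.472200°; total 35.4722000
  N → positive
  Longitude: 148 + 33.874/60 = 148.5645667
  W ⇒ negate

1. -66.192917, 125.499392
2. -20.238867, -33.969417
3. 80.821300, 26.682350
4. 35.472200, -148.564567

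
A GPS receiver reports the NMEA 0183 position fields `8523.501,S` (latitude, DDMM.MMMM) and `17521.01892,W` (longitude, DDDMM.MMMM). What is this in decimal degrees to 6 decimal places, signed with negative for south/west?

-85.391683, -175.350315

φ: split at 2 digits → 85° and 23.501′; 85 + 23.501/60 = 85.3916833
hemisphere S, so the sign is −
Lon: split at 3 digits → 175° and 21.01892′; 175 + 21.01892/60 = 175.3503153
hemisphere W, so the sign is −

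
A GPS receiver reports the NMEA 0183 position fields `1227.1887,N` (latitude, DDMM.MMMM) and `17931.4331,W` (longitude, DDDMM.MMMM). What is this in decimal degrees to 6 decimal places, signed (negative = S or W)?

φ: split at 2 digits → 12° and 27.1887′; 12 + 27.1887/60 = 12.4531450
N ⇒ keep positive
Lon: split at 3 digits → 179° and 31.4331′; 179 + 31.4331/60 = 179.5238850
W ⇒ negate

12.453145, -179.523885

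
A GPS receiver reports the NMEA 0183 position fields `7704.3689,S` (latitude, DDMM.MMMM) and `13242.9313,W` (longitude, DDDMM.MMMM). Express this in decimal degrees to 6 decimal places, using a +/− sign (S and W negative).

-77.072815, -132.715522

φ: degrees = first 2 digits = 77, minutes = 4.3689; 77 + 4.3689/60 = 77.0728150
hemisphere S, so the sign is −
λ: split at 3 digits → 132° and 42.9313′; 132 + 42.9313/60 = 132.7155217
W ⇒ negate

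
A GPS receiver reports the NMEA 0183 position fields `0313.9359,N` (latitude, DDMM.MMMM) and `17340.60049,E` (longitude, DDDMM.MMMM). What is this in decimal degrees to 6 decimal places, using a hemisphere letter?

φ: split at 2 digits → 03° and 13.9359′; 3 + 13.9359/60 = 3.2322650
Lon: degrees = first 3 digits = 173, minutes = 40.60049; 173 + 40.60049/60 = 173.6766748

3.232265° N, 173.676675° E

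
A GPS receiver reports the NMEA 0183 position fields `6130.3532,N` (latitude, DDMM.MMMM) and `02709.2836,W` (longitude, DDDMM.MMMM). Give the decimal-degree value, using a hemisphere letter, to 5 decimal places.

61.50589° N, 27.15473° W

Lat: split at 2 digits → 61° and 30.3532′; 61 + 30.3532/60 = 61.505887
Longitude: degrees = first 3 digits = 27, minutes = 9.2836; 27 + 9.2836/60 = 27.154727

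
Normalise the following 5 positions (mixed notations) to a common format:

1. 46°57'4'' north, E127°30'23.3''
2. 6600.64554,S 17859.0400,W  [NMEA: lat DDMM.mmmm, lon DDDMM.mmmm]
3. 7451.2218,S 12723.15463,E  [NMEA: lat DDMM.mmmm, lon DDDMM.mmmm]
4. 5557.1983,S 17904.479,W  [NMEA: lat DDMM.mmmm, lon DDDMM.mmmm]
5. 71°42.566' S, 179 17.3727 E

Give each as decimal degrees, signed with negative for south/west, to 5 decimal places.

Point 1:
  Latitude: 46° + 57/60 + 4/3600 = 46 + 0.950000 + 0.001111 = 46.951111
  N ⇒ keep positive
  Lon: 127° + 30/60 + 23.3/3600 = 127 + 0.500000 + 0.006472 = 127.506472
  E → positive
Point 2:
  φ: degrees = first 2 digits = 66, minutes = 0.64554; 66 + 0.64554/60 = 66.010759
  hemisphere S, so the sign is −
  λ: degrees = first 3 digits = 178, minutes = 59.04; 178 + 59.04/60 = 178.984000
  W ⇒ negate
Point 3:
  Latitude: degrees = first 2 digits = 74, minutes = 51.2218; 74 + 51.2218/60 = 74.853697
  hemisphere S, so the sign is −
  Lon: split at 3 digits → 127° and 23.15463′; 127 + 23.15463/60 = 127.385911
  E → positive
Point 4:
  Lat: split at 2 digits → 55° and 57.1983′; 55 + 57.1983/60 = 55.953305
  hemisphere S, so the sign is −
  λ: degrees = first 3 digits = 179, minutes = 4.479; 179 + 4.479/60 = 179.074650
  W ⇒ negate
Point 5:
  Lat: 71 + 42.566/60 = 71.709433
  S ⇒ negate
  Lon: 179 + 17.3727/60 = 179.289545
  E ⇒ keep positive

1. 46.95111, 127.50647
2. -66.01076, -178.98400
3. -74.85370, 127.38591
4. -55.95331, -179.07465
5. -71.70943, 179.28955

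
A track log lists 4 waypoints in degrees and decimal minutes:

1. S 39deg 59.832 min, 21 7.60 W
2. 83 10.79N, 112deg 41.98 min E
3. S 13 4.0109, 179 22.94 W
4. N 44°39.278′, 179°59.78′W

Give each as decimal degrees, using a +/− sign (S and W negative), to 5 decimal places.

Point 1:
  φ: 59.832′ = 0.997200°; total 39.997200
  S ⇒ negate
  Lon: 7.6′ = 0.126667°; total 21.126667
  W → negative
Point 2:
  Lat: 83 + 10.79/60 = 83.179833
  N ⇒ keep positive
  Longitude: 41.98′ = 0.699667°; total 112.699667
  E → positive
Point 3:
  φ: 4.0109′ = 0.066848°; total 13.066848
  hemisphere S, so the sign is −
  λ: 22.94′ = 0.382333°; total 179.382333
  W → negative
Point 4:
  φ: 44 + 39.278/60 = 44.654633
  N ⇒ keep positive
  Longitude: 179 + 59.78/60 = 179.996333
  W → negative

1. -39.99720, -21.12667
2. 83.17983, 112.69967
3. -13.06685, -179.38233
4. 44.65463, -179.99633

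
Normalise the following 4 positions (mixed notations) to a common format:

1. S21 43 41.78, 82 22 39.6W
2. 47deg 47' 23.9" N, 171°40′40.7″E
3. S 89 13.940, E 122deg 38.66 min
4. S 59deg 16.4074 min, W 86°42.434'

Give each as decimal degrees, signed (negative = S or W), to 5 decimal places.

Point 1:
  Lat: 21° + 43/60 + 41.78/3600 = 21 + 0.716667 + 0.011606 = 21.728272
  S ⇒ negate
  Longitude: 82 + 22/60 + 39.6/3600 = 82.377667
  hemisphere W, so the sign is −
Point 2:
  Latitude: 47 + 47/60 + 23.9/3600 = 47.789972
  N ⇒ keep positive
  Lon: 40′ + 40.7″ = 40.67833′; 171 + 40.67833/60 = 171.677972
  E → positive
Point 3:
  φ: 13.94′ = 0.232333°; total 89.232333
  hemisphere S, so the sign is −
  Lon: 38.66′ = 0.644333°; total 122.644333
  E → positive
Point 4:
  φ: 59 + 16.4074/60 = 59.273457
  S ⇒ negate
  λ: 42.434′ = 0.707233°; total 86.707233
  W → negative

1. -21.72827, -82.37767
2. 47.78997, 171.67797
3. -89.23233, 122.64433
4. -59.27346, -86.70723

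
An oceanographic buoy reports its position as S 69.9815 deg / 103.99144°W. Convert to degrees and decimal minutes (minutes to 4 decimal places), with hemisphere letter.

69° 58.8900′ S, 103° 59.4864′ W

φ: 69° + 0.981500 × 60 = 69° 58.890000′
Longitude: fractional part 0.991440 → 59.486400 minutes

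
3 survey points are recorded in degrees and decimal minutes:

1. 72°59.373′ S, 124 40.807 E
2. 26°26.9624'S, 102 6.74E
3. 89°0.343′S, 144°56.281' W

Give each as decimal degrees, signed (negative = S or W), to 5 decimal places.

1. -72.98955, 124.68012
2. -26.44937, 102.11233
3. -89.00572, -144.93802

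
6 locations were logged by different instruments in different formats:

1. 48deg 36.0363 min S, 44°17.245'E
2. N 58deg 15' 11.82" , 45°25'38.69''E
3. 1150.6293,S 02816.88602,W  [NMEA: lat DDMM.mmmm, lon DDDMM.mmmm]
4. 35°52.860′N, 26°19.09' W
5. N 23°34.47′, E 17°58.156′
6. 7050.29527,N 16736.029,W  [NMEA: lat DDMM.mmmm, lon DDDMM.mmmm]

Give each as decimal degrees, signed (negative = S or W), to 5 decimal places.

Point 1:
  Latitude: 48 + 36.0363/60 = 48.600605
  hemisphere S, so the sign is −
  λ: 44 + 17.245/60 = 44.287417
  E → positive
Point 2:
  Latitude: 58° + 15/60 + 11.82/3600 = 58 + 0.250000 + 0.003283 = 58.253283
  N ⇒ keep positive
  Lon: 45° + 25/60 + 38.69/3600 = 45 + 0.416667 + 0.010747 = 45.427414
  E ⇒ keep positive
Point 3:
  Latitude: degrees = first 2 digits = 11, minutes = 50.6293; 11 + 50.6293/60 = 11.843822
  S ⇒ negate
  Lon: degrees = first 3 digits = 28, minutes = 16.88602; 28 + 16.88602/60 = 28.281434
  W ⇒ negate
Point 4:
  Lat: 52.86′ = 0.881000°; total 35.881000
  N → positive
  Longitude: 26 + 19.09/60 = 26.318167
  W → negative
Point 5:
  Latitude: 23 + 34.47/60 = 23.574500
  N ⇒ keep positive
  Longitude: 58.156′ = 0.969267°; total 17.969267
  E ⇒ keep positive
Point 6:
  Lat: degrees = first 2 digits = 70, minutes = 50.29527; 70 + 50.29527/60 = 70.838255
  N → positive
  Lon: split at 3 digits → 167° and 36.029′; 167 + 36.029/60 = 167.600483
  hemisphere W, so the sign is −

1. -48.60061, 44.28742
2. 58.25328, 45.42741
3. -11.84382, -28.28143
4. 35.88100, -26.31817
5. 23.57450, 17.96927
6. 70.83825, -167.60048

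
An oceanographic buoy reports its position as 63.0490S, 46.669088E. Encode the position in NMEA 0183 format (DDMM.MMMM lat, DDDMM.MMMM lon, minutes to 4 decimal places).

6302.9400,S / 04640.1453,E

φ: fractional part 0.049000 → 2.940000 minutes
Lon: minutes = (46.669088 − 46) × 60 = 40.145280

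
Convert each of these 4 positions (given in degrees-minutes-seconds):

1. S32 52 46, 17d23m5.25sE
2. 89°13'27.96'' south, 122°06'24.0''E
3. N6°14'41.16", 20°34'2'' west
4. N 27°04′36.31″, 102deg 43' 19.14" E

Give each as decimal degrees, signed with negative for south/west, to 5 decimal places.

1. -32.87944, 17.38479
2. -89.22443, 122.10667
3. 6.24477, -20.56722
4. 27.07675, 102.72198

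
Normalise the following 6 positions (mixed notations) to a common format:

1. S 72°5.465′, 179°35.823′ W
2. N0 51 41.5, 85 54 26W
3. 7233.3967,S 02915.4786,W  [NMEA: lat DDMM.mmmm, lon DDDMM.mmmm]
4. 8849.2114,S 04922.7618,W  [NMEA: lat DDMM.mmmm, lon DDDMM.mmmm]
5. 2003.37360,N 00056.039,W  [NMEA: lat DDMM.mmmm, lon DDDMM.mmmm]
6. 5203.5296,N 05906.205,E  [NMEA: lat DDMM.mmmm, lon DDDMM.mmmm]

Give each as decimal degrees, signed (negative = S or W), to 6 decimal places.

Point 1:
  Latitude: 72 + 5.465/60 = 72.0910833
  S → negative
  Lon: 35.823′ = 0.597050°; total 179.5970500
  W ⇒ negate
Point 2:
  Latitude: 0° + 51/60 + 41.5/3600 = 0 + 0.850000 + 0.011528 = 0.8615278
  N → positive
  Lon: 85° + 54/60 + 26/3600 = 85 + 0.900000 + 0.007222 = 85.9072222
  W → negative
Point 3:
  Lat: degrees = first 2 digits = 72, minutes = 33.3967; 72 + 33.3967/60 = 72.5566117
  S ⇒ negate
  λ: degrees = first 3 digits = 29, minutes = 15.4786; 29 + 15.4786/60 = 29.2579767
  W → negative
Point 4:
  φ: split at 2 digits → 88° and 49.2114′; 88 + 49.2114/60 = 88.8201900
  S → negative
  Longitude: degrees = first 3 digits = 49, minutes = 22.7618; 49 + 22.7618/60 = 49.3793633
  W ⇒ negate
Point 5:
  φ: split at 2 digits → 20° and 3.3736′; 20 + 3.3736/60 = 20.0562267
  N ⇒ keep positive
  λ: split at 3 digits → 000° and 56.039′; 0 + 56.039/60 = 0.9339833
  W → negative
Point 6:
  Latitude: split at 2 digits → 52° and 3.5296′; 52 + 3.5296/60 = 52.0588267
  N ⇒ keep positive
  Lon: degrees = first 3 digits = 59, minutes = 6.205; 59 + 6.205/60 = 59.1034167
  E ⇒ keep positive

1. -72.091083, -179.597050
2. 0.861528, -85.907222
3. -72.556612, -29.257977
4. -88.820190, -49.379363
5. 20.056227, -0.933983
6. 52.058827, 59.103417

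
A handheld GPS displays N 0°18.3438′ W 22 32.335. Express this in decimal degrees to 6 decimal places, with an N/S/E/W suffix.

Latitude: 0 + 18.3438/60 = 0.3057300
λ: 32.335′ = 0.538917°; total 22.5389167

0.305730° N, 22.538917° W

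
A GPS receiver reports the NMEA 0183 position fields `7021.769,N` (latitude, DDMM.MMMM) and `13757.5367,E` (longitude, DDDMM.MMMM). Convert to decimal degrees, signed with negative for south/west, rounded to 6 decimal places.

70.362817, 137.958945

Latitude: split at 2 digits → 70° and 21.769′; 70 + 21.769/60 = 70.3628167
N → positive
Longitude: split at 3 digits → 137° and 57.5367′; 137 + 57.5367/60 = 137.9589450
E ⇒ keep positive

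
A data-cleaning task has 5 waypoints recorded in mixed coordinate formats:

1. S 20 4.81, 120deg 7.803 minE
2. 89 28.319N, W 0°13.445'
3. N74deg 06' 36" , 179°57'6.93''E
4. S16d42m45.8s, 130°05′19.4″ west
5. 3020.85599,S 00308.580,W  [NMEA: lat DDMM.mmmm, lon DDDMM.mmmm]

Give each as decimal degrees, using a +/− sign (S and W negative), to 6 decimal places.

1. -20.080167, 120.130050
2. 89.471983, -0.224083
3. 74.110000, 179.951925
4. -16.712722, -130.088722
5. -30.347600, -3.143000

Point 1:
  Lat: 4.81′ = 0.080167°; total 20.0801667
  S → negative
  Longitude: 7.803′ = 0.130050°; total 120.1300500
  E ⇒ keep positive
Point 2:
  Lat: 28.319′ = 0.471983°; total 89.4719833
  N ⇒ keep positive
  λ: 13.445′ = 0.224083°; total 0.2240833
  W ⇒ negate
Point 3:
  φ: 6′ + 36″ = 6.60000′; 74 + 6.60000/60 = 74.1100000
  N ⇒ keep positive
  λ: 179° + 57/60 + 6.93/3600 = 179 + 0.950000 + 0.001925 = 179.9519250
  E ⇒ keep positive
Point 4:
  Lat: 42′ + 45.8″ = 42.76333′; 16 + 42.76333/60 = 16.7127222
  S → negative
  Lon: 130 + 5/60 + 19.4/3600 = 130.0887222
  W ⇒ negate
Point 5:
  Lat: split at 2 digits → 30° and 20.85599′; 30 + 20.85599/60 = 30.3475998
  S → negative
  Lon: degrees = first 3 digits = 3, minutes = 8.58; 3 + 8.58/60 = 3.1430000
  W ⇒ negate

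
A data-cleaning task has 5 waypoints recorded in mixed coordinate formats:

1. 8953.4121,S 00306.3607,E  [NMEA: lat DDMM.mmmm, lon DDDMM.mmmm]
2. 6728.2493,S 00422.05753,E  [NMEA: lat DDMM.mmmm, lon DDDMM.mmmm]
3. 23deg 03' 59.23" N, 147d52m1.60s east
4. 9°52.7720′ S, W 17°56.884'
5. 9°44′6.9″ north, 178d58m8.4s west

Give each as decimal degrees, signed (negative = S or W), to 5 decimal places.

1. -89.89020, 3.10601
2. -67.47082, 4.36763
3. 23.06645, 147.86711
4. -9.87953, -17.94807
5. 9.73525, -178.96900

Point 1:
  Latitude: degrees = first 2 digits = 89, minutes = 53.4121; 89 + 53.4121/60 = 89.890202
  S → negative
  λ: split at 3 digits → 003° and 6.3607′; 3 + 6.3607/60 = 3.106012
  E ⇒ keep positive
Point 2:
  Latitude: degrees = first 2 digits = 67, minutes = 28.2493; 67 + 28.2493/60 = 67.470822
  S ⇒ negate
  Longitude: split at 3 digits → 004° and 22.05753′; 4 + 22.05753/60 = 4.367626
  E → positive
Point 3:
  Lat: 23° + 3/60 + 59.23/3600 = 23 + 0.050000 + 0.016453 = 23.066453
  N → positive
  λ: 147° + 52/60 + 1.6/3600 = 147 + 0.866667 + 0.000444 = 147.867111
  E → positive
Point 4:
  Lat: 9 + 52.772/60 = 9.879533
  S → negative
  λ: 56.884′ = 0.948067°; total 17.948067
  hemisphere W, so the sign is −
Point 5:
  Lat: 44′ + 6.9″ = 44.11500′; 9 + 44.11500/60 = 9.735250
  N ⇒ keep positive
  Lon: 178 + 58/60 + 8.4/3600 = 178.969000
  W ⇒ negate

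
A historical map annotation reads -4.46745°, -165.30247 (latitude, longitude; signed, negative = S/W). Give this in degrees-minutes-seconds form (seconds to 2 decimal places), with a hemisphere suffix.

Latitude is negative → S; |value| = 4.467450
Latitude: 0.467450° → 28.04700′; 0.04700 × 60 = 2.8200″
Longitude is negative → W; |value| = 165.302470
Lon: 0.302470° → 18.14820′; 0.14820 × 60 = 8.8920″

4°28′2.82″ S, 165°18′8.89″ W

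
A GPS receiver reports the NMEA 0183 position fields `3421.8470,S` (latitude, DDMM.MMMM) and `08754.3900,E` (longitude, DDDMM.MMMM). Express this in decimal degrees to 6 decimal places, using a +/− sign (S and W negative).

-34.364117, 87.906500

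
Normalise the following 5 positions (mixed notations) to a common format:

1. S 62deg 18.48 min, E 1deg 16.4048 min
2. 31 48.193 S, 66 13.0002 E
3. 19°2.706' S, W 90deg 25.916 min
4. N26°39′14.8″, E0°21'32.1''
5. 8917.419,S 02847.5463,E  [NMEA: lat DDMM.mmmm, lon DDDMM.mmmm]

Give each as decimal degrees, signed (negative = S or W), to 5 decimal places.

Point 1:
  Lat: 62 + 18.48/60 = 62.308000
  S → negative
  Longitude: 16.4048′ = 0.273413°; total 1.273413
  E ⇒ keep positive
Point 2:
  φ: 31 + 48.193/60 = 31.803217
  hemisphere S, so the sign is −
  Longitude: 13.0002′ = 0.216670°; total 66.216670
  E ⇒ keep positive
Point 3:
  φ: 19 + 2.706/60 = 19.045100
  S → negative
  λ: 25.916′ = 0.431933°; total 90.431933
  W → negative
Point 4:
  φ: 26 + 39/60 + 14.8/3600 = 26.654111
  N → positive
  λ: 21′ + 32.1″ = 21.53500′; 0 + 21.53500/60 = 0.358917
  E → positive
Point 5:
  φ: split at 2 digits → 89° and 17.419′; 89 + 17.419/60 = 89.290317
  hemisphere S, so the sign is −
  Longitude: split at 3 digits → 028° and 47.5463′; 28 + 47.5463/60 = 28.792438
  E ⇒ keep positive

1. -62.30800, 1.27341
2. -31.80322, 66.21667
3. -19.04510, -90.43193
4. 26.65411, 0.35892
5. -89.29032, 28.79244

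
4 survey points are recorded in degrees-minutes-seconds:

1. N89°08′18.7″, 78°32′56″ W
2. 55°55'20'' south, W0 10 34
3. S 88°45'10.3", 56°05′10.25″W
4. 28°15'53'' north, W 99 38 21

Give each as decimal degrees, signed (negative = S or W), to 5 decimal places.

1. 89.13853, -78.54889
2. -55.92222, -0.17611
3. -88.75286, -56.08618
4. 28.26472, -99.63917

Point 1:
  Lat: 89 + 8/60 + 18.7/3600 = 89.138528
  N ⇒ keep positive
  Longitude: 78 + 32/60 + 56/3600 = 78.548889
  W ⇒ negate
Point 2:
  Latitude: 55° + 55/60 + 20/3600 = 55 + 0.916667 + 0.005556 = 55.922222
  hemisphere S, so the sign is −
  Longitude: 0 + 10/60 + 34/3600 = 0.176111
  W ⇒ negate
Point 3:
  φ: 88 + 45/60 + 10.3/3600 = 88.752861
  S ⇒ negate
  λ: 56 + 5/60 + 10.25/3600 = 56.086181
  hemisphere W, so the sign is −
Point 4:
  Latitude: 28° + 15/60 + 53/3600 = 28 + 0.250000 + 0.014722 = 28.264722
  N → positive
  λ: 99° + 38/60 + 21/3600 = 99 + 0.633333 + 0.005833 = 99.639167
  hemisphere W, so the sign is −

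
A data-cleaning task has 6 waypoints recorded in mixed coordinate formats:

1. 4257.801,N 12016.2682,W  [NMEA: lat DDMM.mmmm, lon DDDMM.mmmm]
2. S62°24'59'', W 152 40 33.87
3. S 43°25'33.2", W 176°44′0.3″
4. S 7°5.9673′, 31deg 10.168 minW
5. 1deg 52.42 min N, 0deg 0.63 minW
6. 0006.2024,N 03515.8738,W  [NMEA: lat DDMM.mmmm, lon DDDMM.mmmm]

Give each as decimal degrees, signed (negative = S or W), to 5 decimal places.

Point 1:
  Latitude: split at 2 digits → 42° and 57.801′; 42 + 57.801/60 = 42.963350
  N ⇒ keep positive
  Lon: degrees = first 3 digits = 120, minutes = 16.2682; 120 + 16.2682/60 = 120.271137
  W ⇒ negate
Point 2:
  φ: 62° + 24/60 + 59/3600 = 62 + 0.400000 + 0.016389 = 62.416389
  S ⇒ negate
  Lon: 152 + 40/60 + 33.87/3600 = 152.676075
  hemisphere W, so the sign is −
Point 3:
  φ: 25′ + 33.2″ = 25.55333′; 43 + 25.55333/60 = 43.425889
  hemisphere S, so the sign is −
  Lon: 176° + 44/60 + 0.3/3600 = 176 + 0.733333 + 0.000083 = 176.733417
  W ⇒ negate
Point 4:
  Latitude: 5.9673′ = 0.099455°; total 7.099455
  S ⇒ negate
  λ: 10.168′ = 0.169467°; total 31.169467
  W → negative
Point 5:
  φ: 1 + 52.42/60 = 1.873667
  N → positive
  Lon: 0.63′ = 0.010500°; total 0.010500
  W → negative
Point 6:
  Lat: degrees = first 2 digits = 0, minutes = 6.2024; 0 + 6.2024/60 = 0.103373
  N ⇒ keep positive
  Lon: split at 3 digits → 035° and 15.8738′; 35 + 15.8738/60 = 35.264563
  W ⇒ negate

1. 42.96335, -120.27114
2. -62.41639, -152.67608
3. -43.42589, -176.73342
4. -7.09946, -31.16947
5. 1.87367, -0.01050
6. 0.10337, -35.26456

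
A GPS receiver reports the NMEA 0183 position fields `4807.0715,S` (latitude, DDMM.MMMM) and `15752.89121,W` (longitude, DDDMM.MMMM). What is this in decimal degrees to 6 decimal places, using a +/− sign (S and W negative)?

-48.117858, -157.881520

φ: degrees = first 2 digits = 48, minutes = 7.0715; 48 + 7.0715/60 = 48.1178583
hemisphere S, so the sign is −
Lon: degrees = first 3 digits = 157, minutes = 52.89121; 157 + 52.89121/60 = 157.8815202
W ⇒ negate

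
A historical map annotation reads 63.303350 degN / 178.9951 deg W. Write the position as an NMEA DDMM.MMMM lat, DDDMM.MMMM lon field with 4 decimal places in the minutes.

6318.2010,N / 17859.7060,W

Latitude: fractional part 0.303350 → 18.201000 minutes
Longitude: fractional part 0.995100 → 59.706000 minutes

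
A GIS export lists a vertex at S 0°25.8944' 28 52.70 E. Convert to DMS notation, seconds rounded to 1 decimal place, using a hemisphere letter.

0°25′53.7″ S, 28°52′42.0″ E

Lat: 25.89440′ → 25′ and 0.89440 × 60 = 53.664″
λ: 52.70000′ → 52′ and 0.70000 × 60 = 42.000″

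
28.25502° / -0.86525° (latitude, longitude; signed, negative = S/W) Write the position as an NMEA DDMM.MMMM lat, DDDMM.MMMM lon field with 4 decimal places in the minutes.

2815.3012,N / 00051.9150,W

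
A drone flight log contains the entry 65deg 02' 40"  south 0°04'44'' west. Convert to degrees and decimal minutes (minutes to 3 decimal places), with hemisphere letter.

65° 2.667′ S, 0° 4.733′ W

φ: 2 + 40/60 = 2.66667′
λ: 4 + 44/60 = 4.73333′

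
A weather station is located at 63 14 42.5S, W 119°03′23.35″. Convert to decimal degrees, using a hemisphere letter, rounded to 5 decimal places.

63.24514° S, 119.05649° W

Lat: 14′ + 42.5″ = 14.70833′; 63 + 14.70833/60 = 63.245139
Longitude: 119° + 3/60 + 23.35/3600 = 119 + 0.050000 + 0.006486 = 119.056486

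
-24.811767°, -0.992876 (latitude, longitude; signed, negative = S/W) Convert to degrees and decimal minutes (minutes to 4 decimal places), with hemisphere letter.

24° 48.7060′ S, 0° 59.5726′ W

Latitude is negative → S; |value| = 24.811767
φ: 24° + 0.811767 × 60 = 24° 48.706020′
Longitude is negative → W; |value| = 0.992876
λ: fractional part 0.992876 → 59.572560 minutes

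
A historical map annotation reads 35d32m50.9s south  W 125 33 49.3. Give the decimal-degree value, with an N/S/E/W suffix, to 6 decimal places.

Latitude: 35 + 32/60 + 50.9/3600 = 35.5474722
λ: 125 + 33/60 + 49.3/3600 = 125.5636944

35.547472° S, 125.563694° W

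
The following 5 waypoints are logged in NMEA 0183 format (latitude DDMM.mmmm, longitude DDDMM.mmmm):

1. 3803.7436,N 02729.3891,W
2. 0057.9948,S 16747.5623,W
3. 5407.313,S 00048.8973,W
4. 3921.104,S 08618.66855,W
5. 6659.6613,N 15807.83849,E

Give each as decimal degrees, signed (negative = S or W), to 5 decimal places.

1. 38.06239, -27.48982
2. -0.96658, -167.79271
3. -54.12188, -0.81496
4. -39.35173, -86.31114
5. 66.99436, 158.13064

Point 1:
  Lat: split at 2 digits → 38° and 3.7436′; 38 + 3.7436/60 = 38.062393
  N ⇒ keep positive
  Longitude: split at 3 digits → 027° and 29.3891′; 27 + 29.3891/60 = 27.489818
  W ⇒ negate
Point 2:
  Lat: degrees = first 2 digits = 0, minutes = 57.9948; 0 + 57.9948/60 = 0.966580
  S → negative
  Longitude: degrees = first 3 digits = 167, minutes = 47.5623; 167 + 47.5623/60 = 167.792705
  W → negative
Point 3:
  Latitude: degrees = first 2 digits = 54, minutes = 7.313; 54 + 7.313/60 = 54.121883
  S ⇒ negate
  Lon: degrees = first 3 digits = 0, minutes = 48.8973; 0 + 48.8973/60 = 0.814955
  hemisphere W, so the sign is −
Point 4:
  φ: split at 2 digits → 39° and 21.104′; 39 + 21.104/60 = 39.351733
  S ⇒ negate
  λ: degrees = first 3 digits = 86, minutes = 18.66855; 86 + 18.66855/60 = 86.311143
  W ⇒ negate
Point 5:
  φ: degrees = first 2 digits = 66, minutes = 59.6613; 66 + 59.6613/60 = 66.994355
  N → positive
  λ: split at 3 digits → 158° and 7.83849′; 158 + 7.83849/60 = 158.130642
  E ⇒ keep positive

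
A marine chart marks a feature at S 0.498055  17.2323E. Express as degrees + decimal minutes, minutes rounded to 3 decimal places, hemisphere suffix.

φ: minutes = (0.498055 − 0) × 60 = 29.88330
Lon: fractional part 0.232300 → 13.93800 minutes

0° 29.883′ S, 17° 13.938′ E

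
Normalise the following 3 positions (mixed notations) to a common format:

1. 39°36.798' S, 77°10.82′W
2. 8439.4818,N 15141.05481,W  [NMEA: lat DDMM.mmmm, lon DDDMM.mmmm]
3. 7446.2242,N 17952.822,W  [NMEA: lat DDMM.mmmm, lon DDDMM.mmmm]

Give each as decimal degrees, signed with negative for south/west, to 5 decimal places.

1. -39.61330, -77.18033
2. 84.65803, -151.68425
3. 74.77040, -179.88037

Point 1:
  Lat: 36.798′ = 0.613300°; total 39.613300
  hemisphere S, so the sign is −
  Lon: 77 + 10.82/60 = 77.180333
  W → negative
Point 2:
  φ: split at 2 digits → 84° and 39.4818′; 84 + 39.4818/60 = 84.658030
  N → positive
  Lon: split at 3 digits → 151° and 41.05481′; 151 + 41.05481/60 = 151.684247
  hemisphere W, so the sign is −
Point 3:
  Lat: degrees = first 2 digits = 74, minutes = 46.2242; 74 + 46.2242/60 = 74.770403
  N ⇒ keep positive
  λ: degrees = first 3 digits = 179, minutes = 52.822; 179 + 52.822/60 = 179.880367
  hemisphere W, so the sign is −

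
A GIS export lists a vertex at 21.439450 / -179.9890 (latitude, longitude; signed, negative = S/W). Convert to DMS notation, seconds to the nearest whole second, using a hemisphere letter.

φ: 0.439450° → 26.36700′; 0.36700 × 60 = 22.02″
Longitude is negative → W; |value| = 179.989000
Lon: whole degrees 179; 59.34000′ → 59′ and 20.40″

21°26′22″ N, 179°59′20″ W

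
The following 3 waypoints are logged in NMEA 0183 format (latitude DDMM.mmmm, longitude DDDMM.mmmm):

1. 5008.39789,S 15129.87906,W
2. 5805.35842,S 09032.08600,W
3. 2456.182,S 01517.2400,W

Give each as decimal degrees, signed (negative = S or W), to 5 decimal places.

1. -50.13996, -151.49798
2. -58.08931, -90.53477
3. -24.93637, -15.28733

Point 1:
  Latitude: degrees = first 2 digits = 50, minutes = 8.39789; 50 + 8.39789/60 = 50.139965
  hemisphere S, so the sign is −
  Longitude: degrees = first 3 digits = 151, minutes = 29.87906; 151 + 29.87906/60 = 151.497984
  W ⇒ negate
Point 2:
  Lat: split at 2 digits → 58° and 5.35842′; 58 + 5.35842/60 = 58.089307
  S ⇒ negate
  λ: degrees = first 3 digits = 90, minutes = 32.086; 90 + 32.086/60 = 90.534767
  W ⇒ negate
Point 3:
  φ: degrees = first 2 digits = 24, minutes = 56.182; 24 + 56.182/60 = 24.936367
  S → negative
  λ: split at 3 digits → 015° and 17.24′; 15 + 17.24/60 = 15.287333
  W → negative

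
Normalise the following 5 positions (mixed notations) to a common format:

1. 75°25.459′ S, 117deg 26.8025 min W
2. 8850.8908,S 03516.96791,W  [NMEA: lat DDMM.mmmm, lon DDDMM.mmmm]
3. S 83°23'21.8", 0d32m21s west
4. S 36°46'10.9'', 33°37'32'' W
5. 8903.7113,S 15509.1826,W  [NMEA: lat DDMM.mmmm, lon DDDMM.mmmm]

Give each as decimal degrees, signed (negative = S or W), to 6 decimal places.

1. -75.424317, -117.446708
2. -88.848180, -35.282799
3. -83.389389, -0.539167
4. -36.769694, -33.625556
5. -89.061855, -155.153043

Point 1:
  φ: 75 + 25.459/60 = 75.4243167
  S ⇒ negate
  Lon: 117 + 26.8025/60 = 117.4467083
  W → negative
Point 2:
  Latitude: split at 2 digits → 88° and 50.8908′; 88 + 50.8908/60 = 88.8481800
  S ⇒ negate
  Longitude: split at 3 digits → 035° and 16.96791′; 35 + 16.96791/60 = 35.2827985
  hemisphere W, so the sign is −
Point 3:
  φ: 83 + 23/60 + 21.8/3600 = 83.3893889
  S ⇒ negate
  Lon: 0 + 32/60 + 21/3600 = 0.5391667
  W ⇒ negate
Point 4:
  φ: 46′ + 10.9″ = 46.18167′; 36 + 46.18167/60 = 36.7696944
  S ⇒ negate
  Longitude: 33° + 37/60 + 32/3600 = 33 + 0.616667 + 0.008889 = 33.6255556
  W → negative
Point 5:
  Lat: degrees = first 2 digits = 89, minutes = 3.7113; 89 + 3.7113/60 = 89.0618550
  S ⇒ negate
  Lon: split at 3 digits → 155° and 9.1826′; 155 + 9.1826/60 = 155.1530433
  W ⇒ negate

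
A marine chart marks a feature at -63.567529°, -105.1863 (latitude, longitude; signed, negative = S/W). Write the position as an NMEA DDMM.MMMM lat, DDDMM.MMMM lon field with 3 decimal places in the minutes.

6334.052,S / 10511.178,W

Latitude is negative → S; |value| = 63.567529
φ: fractional part 0.567529 → 34.05174 minutes
Longitude is negative → W; |value| = 105.186300
Longitude: fractional part 0.186300 → 11.17800 minutes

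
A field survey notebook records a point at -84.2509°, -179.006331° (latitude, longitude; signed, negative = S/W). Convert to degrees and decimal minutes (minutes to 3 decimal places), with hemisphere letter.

Latitude is negative → S; |value| = 84.250900
Latitude: fractional part 0.250900 → 15.05400 minutes
Longitude is negative → W; |value| = 179.006331
Lon: 179° + 0.006331 × 60 = 179° 0.37986′

84° 15.054′ S, 179° 0.380′ W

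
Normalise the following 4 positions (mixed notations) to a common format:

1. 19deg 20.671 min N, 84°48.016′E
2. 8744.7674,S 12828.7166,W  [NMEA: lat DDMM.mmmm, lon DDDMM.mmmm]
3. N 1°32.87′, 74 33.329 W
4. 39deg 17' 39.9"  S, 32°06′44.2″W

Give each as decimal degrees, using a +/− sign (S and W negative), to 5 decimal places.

Point 1:
  Lat: 19 + 20.671/60 = 19.344517
  N ⇒ keep positive
  Longitude: 48.016′ = 0.800267°; total 84.800267
  E ⇒ keep positive
Point 2:
  φ: split at 2 digits → 87° and 44.7674′; 87 + 44.7674/60 = 87.746123
  S ⇒ negate
  Lon: split at 3 digits → 128° and 28.7166′; 128 + 28.7166/60 = 128.478610
  W → negative
Point 3:
  Latitude: 32.87′ = 0.547833°; total 1.547833
  N ⇒ keep positive
  Longitude: 74 + 33.329/60 = 74.555483
  W ⇒ negate
Point 4:
  φ: 39 + 17/60 + 39.9/3600 = 39.294417
  S ⇒ negate
  λ: 6′ + 44.2″ = 6.73667′; 32 + 6.73667/60 = 32.112278
  W → negative

1. 19.34452, 84.80027
2. -87.74612, -128.47861
3. 1.54783, -74.55548
4. -39.29442, -32.11228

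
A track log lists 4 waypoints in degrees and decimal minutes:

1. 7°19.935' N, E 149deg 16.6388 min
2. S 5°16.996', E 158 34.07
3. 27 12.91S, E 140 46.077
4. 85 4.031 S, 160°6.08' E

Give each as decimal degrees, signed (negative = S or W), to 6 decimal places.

1. 7.332250, 149.277313
2. -5.283267, 158.567833
3. -27.215167, 140.767950
4. -85.067183, 160.101333

Point 1:
  Latitude: 7 + 19.935/60 = 7.3322500
  N → positive
  Longitude: 149 + 16.6388/60 = 149.2773133
  E ⇒ keep positive
Point 2:
  φ: 5 + 16.996/60 = 5.2832667
  hemisphere S, so the sign is −
  Longitude: 34.07′ = 0.567833°; total 158.5678333
  E ⇒ keep positive
Point 3:
  φ: 27 + 12.91/60 = 27.2151667
  hemisphere S, so the sign is −
  Lon: 140 + 46.077/60 = 140.7679500
  E ⇒ keep positive
Point 4:
  Latitude: 4.031′ = 0.067183°; total 85.0671833
  hemisphere S, so the sign is −
  Longitude: 6.08′ = 0.101333°; total 160.1013333
  E ⇒ keep positive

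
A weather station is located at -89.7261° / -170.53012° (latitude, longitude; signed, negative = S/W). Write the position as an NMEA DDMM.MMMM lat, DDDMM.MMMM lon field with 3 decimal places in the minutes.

Latitude is negative → S; |value| = 89.726100
Latitude: fractional part 0.726100 → 43.56600 minutes
Longitude is negative → W; |value| = 170.530120
Longitude: minutes = (170.530120 − 170) × 60 = 31.80720

8943.566,S / 17031.807,W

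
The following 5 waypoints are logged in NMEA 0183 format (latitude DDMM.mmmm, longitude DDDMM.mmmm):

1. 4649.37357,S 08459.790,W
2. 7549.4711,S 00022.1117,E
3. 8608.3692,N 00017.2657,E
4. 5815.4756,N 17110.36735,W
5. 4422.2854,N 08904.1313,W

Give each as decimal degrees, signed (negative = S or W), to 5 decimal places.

1. -46.82289, -84.99650
2. -75.82452, 0.36853
3. 86.13949, 0.28776
4. 58.25793, -171.17279
5. 44.37142, -89.06886

Point 1:
  Latitude: degrees = first 2 digits = 46, minutes = 49.37357; 46 + 49.37357/60 = 46.822893
  S ⇒ negate
  λ: split at 3 digits → 084° and 59.79′; 84 + 59.79/60 = 84.996500
  W → negative
Point 2:
  φ: split at 2 digits → 75° and 49.4711′; 75 + 49.4711/60 = 75.824518
  S → negative
  Lon: split at 3 digits → 000° and 22.1117′; 0 + 22.1117/60 = 0.368528
  E ⇒ keep positive
Point 3:
  Latitude: degrees = first 2 digits = 86, minutes = 8.3692; 86 + 8.3692/60 = 86.139487
  N → positive
  λ: degrees = first 3 digits = 0, minutes = 17.2657; 0 + 17.2657/60 = 0.287762
  E → positive
Point 4:
  φ: split at 2 digits → 58° and 15.4756′; 58 + 15.4756/60 = 58.257927
  N → positive
  Lon: degrees = first 3 digits = 171, minutes = 10.36735; 171 + 10.36735/60 = 171.172789
  hemisphere W, so the sign is −
Point 5:
  Latitude: split at 2 digits → 44° and 22.2854′; 44 + 22.2854/60 = 44.371423
  N → positive
  Lon: degrees = first 3 digits = 89, minutes = 4.1313; 89 + 4.1313/60 = 89.068855
  W ⇒ negate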